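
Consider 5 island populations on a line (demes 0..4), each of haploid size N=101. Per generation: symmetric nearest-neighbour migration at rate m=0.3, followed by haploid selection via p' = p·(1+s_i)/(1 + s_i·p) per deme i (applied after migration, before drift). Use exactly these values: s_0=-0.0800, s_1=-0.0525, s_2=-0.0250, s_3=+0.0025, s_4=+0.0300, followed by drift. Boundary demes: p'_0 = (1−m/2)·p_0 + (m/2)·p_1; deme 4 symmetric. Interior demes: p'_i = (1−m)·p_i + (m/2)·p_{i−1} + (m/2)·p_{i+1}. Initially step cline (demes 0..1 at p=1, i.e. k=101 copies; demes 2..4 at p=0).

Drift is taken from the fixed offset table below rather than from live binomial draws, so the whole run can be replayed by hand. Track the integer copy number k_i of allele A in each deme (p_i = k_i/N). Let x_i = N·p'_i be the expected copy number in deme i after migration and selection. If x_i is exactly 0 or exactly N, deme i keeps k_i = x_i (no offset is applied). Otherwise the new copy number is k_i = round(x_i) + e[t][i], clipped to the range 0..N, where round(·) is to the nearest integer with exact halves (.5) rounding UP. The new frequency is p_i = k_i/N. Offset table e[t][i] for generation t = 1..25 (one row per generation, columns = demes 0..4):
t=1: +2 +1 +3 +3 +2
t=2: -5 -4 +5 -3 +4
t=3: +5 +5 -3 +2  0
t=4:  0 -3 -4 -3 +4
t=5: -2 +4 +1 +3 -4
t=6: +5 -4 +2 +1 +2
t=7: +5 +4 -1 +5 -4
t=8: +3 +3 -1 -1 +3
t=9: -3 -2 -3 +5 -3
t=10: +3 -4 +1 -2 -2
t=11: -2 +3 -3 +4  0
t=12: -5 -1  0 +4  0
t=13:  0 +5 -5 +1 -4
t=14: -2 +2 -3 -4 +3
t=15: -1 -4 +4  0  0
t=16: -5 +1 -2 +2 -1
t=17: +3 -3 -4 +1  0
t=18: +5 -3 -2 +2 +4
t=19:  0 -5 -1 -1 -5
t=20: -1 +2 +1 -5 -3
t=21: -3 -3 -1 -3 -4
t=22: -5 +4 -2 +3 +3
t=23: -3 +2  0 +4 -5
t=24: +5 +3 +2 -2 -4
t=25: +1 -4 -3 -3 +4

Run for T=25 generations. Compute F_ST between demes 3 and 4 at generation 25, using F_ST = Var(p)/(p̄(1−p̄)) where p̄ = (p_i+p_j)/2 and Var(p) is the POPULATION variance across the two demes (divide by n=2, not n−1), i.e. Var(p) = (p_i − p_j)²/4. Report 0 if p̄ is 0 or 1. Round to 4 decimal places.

0.0006

t=0: k=[101 101 0 0 0]
t=1: x=[101.0000 85.1424 14.8269 0.0000 0.0000] k=[101 86 18 0 0]
t=2: x=[98.5591 77.0795 25.0204 2.7066 0.0000] k=[94 73 30 0 0]
t=3: x=[90.0630 68.5234 31.3996 4.5107 0.0000] k=[95 74 28 7 0]
t=4: x=[91.1321 69.0846 31.2015 9.1207 1.0812] k=[91 66 27 6 5]
t=5: x=[86.2292 62.6254 29.1720 9.0205 5.2964] k=[84 67 30 12 1]
t=6: x=[80.1018 62.7268 32.2913 13.0784 2.7274] k=[85 59 34 14 5]
t=7: x=[79.7339 57.8225 34.1752 15.6830 6.5282] k=[85 62 33 21 3]
t=8: x=[80.2069 59.7912 34.9690 20.1402 5.8611] k=[83 63 34 19 9]
t=9: x=[78.5793 60.3473 35.5148 19.7897 10.7814] k=[76 58 33 25 8]
t=10: x=[71.5926 55.6062 34.9690 23.6953 10.8326] k=[75 52 36 22 9]
t=11: x=[69.7807 51.6903 35.7134 22.1932 11.2419] k=[68 55 33 26 11]
t=12: x=[64.1206 52.2917 34.6713 24.8467 13.5940] k=[59 51 35 29 14]
t=13: x=[55.7273 48.4394 35.9120 27.7002 16.6571] k=[56 53 31 29 13]
t=14: x=[53.4582 48.7890 33.4314 26.9493 15.7898] k=[51 51 30 23 19]
t=15: x=[48.8952 46.4943 31.5482 23.4950 20.0712] k=[48 42 36 23 20]
t=16: x=[45.0112 40.6832 34.3736 24.5464 20.9363] k=[40 42 32 27 20]
t=17: x=[38.2985 38.9024 32.1922 26.7491 21.5468] k=[41 36 28 28 22]
t=18: x=[38.2494 34.3178 28.6773 27.1495 23.4276] k=[43 31 27 29 27]
t=19: x=[39.1827 31.0288 27.3917 28.4510 27.8928] k=[39 26 26 27 23]
t=20: x=[35.1165 26.8730 25.6624 26.2985 24.1388] k=[34 29 27 21 21]
t=21: x=[31.4174 28.3377 25.9093 21.9429 21.4959] k=[28 25 25 19 17]
t=22: x=[25.9114 24.4372 23.6385 19.6395 17.7279] k=[21 28 22 23 21]
t=23: x=[20.6466 25.0212 22.6027 22.5938 21.8011] k=[18 27 23 27 17]
t=24: x=[18.0791 24.0480 23.7372 24.9469 18.9509] k=[23 27 26 23 15]
t=25: x=[22.1256 25.2159 25.2179 22.2933 16.6061] k=[23 21 22 19 21]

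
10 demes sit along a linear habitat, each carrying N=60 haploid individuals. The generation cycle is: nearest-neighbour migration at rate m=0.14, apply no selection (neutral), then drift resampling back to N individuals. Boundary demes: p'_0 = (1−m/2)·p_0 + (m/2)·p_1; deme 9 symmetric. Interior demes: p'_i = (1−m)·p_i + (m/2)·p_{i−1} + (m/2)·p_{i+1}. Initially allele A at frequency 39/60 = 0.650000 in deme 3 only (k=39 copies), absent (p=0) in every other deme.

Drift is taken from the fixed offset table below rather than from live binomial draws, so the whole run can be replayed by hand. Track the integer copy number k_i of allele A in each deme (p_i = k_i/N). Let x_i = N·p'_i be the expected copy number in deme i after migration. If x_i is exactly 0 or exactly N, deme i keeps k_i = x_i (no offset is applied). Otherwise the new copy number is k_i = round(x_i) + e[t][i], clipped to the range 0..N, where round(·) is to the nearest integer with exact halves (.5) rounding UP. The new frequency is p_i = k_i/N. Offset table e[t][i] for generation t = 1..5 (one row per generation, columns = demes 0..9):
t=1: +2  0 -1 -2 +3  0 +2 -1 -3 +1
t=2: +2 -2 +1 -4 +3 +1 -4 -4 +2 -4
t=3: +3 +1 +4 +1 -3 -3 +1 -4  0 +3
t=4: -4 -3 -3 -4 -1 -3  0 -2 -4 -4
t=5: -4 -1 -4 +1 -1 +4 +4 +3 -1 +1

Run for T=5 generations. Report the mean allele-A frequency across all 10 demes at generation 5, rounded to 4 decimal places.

0.0650

t=0: k=[0 0 0 39 0 0 0 0 0 0]
t=1: x=[0.0000 0.0000 2.7300 33.5400 2.7300 0.0000 0.0000 0.0000 0.0000 0.0000] k=[0 0 2 32 6 0 0 0 0 0]
t=2: x=[0.0000 0.1400 3.9600 28.0800 7.4000 0.4200 0.0000 0.0000 0.0000 0.0000] k=[0 0 5 24 10 1 0 0 0 0]
t=3: x=[0.0000 0.3500 5.9800 21.6900 10.3500 1.5600 0.0700 0.0000 0.0000 0.0000] k=[0 1 10 23 7 0 1 0 0 0]
t=4: x=[0.0700 1.5600 10.2800 20.9700 7.6300 0.5600 0.8600 0.0700 0.0000 0.0000] k=[0 0 7 17 7 0 1 0 0 0]
t=5: x=[0.0000 0.4900 7.2100 15.6000 7.2100 0.5600 0.8600 0.0700 0.0000 0.0000] k=[0 0 3 17 6 5 5 3 0 0]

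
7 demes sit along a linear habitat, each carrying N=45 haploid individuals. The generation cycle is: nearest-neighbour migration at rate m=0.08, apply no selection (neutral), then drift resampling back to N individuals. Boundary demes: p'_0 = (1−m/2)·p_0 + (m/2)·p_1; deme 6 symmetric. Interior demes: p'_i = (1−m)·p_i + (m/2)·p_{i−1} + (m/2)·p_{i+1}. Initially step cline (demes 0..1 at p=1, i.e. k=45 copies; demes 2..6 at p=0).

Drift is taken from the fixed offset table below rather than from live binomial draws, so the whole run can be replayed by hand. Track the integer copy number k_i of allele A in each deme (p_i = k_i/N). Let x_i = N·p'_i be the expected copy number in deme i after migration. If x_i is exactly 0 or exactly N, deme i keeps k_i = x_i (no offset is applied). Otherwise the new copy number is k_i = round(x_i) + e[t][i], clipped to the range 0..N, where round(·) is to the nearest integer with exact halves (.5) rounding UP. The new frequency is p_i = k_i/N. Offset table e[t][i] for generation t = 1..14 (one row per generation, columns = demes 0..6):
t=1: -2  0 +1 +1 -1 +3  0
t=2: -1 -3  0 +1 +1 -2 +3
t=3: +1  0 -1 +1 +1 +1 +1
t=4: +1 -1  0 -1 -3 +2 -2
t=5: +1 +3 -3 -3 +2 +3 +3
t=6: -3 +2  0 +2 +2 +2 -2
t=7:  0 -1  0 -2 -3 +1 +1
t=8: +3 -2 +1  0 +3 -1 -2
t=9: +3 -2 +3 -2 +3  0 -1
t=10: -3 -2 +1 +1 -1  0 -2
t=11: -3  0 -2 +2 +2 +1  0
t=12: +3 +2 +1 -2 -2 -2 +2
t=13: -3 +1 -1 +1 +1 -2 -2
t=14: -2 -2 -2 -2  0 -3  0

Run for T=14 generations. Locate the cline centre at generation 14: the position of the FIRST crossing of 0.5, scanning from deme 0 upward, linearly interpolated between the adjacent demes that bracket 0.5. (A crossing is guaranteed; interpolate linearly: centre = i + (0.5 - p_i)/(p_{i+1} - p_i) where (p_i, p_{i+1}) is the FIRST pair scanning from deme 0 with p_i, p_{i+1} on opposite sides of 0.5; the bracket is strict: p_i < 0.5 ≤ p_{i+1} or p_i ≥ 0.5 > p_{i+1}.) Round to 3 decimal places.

t=0: k=[45 45 0 0 0 0 0]
t=1: x=[45.0000 43.2000 1.8000 0.0000 0.0000 0.0000 0.0000] k=[45 43 3 0 0 0 0]
t=2: x=[44.9200 41.4800 4.4800 0.1200 0.0000 0.0000 0.0000] k=[44 38 4 1 0 0 0]
t=3: x=[43.7600 36.8800 5.2400 1.0800 0.0400 0.0000 0.0000] k=[45 37 4 2 1 0 0]
t=4: x=[44.6800 36.0000 5.2400 2.0400 1.0000 0.0400 0.0000] k=[45 35 5 1 0 2 0]
t=5: x=[44.6000 34.2000 6.0400 1.1200 0.1200 1.8400 0.0800] k=[45 37 3 0 2 5 3]
t=6: x=[44.6800 35.9600 4.2400 0.2000 2.0400 4.8000 3.0800] k=[42 38 4 2 4 7 1]
t=7: x=[41.8400 36.8000 5.2800 2.1600 4.0400 6.6400 1.2400] k=[42 36 5 0 1 8 2]
t=8: x=[41.7600 35.0000 6.0400 0.2400 1.2400 7.4800 2.2400] k=[45 33 7 0 4 6 0]
t=9: x=[44.5200 32.4400 7.7600 0.4400 3.9200 5.6800 0.2400] k=[45 30 11 0 7 6 0]
t=10: x=[44.4000 29.8400 11.3200 0.7200 6.6800 5.8000 0.2400] k=[41 28 12 2 6 6 0]
t=11: x=[40.4800 27.8800 12.2400 2.5600 5.8400 5.7600 0.2400] k=[37 28 10 5 8 7 0]
t=12: x=[36.6400 27.6400 10.5200 5.3200 7.8400 6.7600 0.2800] k=[40 30 12 3 6 5 2]
t=13: x=[39.6000 29.6800 12.3600 3.4800 5.8400 4.9200 2.1200] k=[37 31 11 4 7 3 0]
t=14: x=[36.7600 30.4400 11.5200 4.4000 6.7200 3.0400 0.1200] k=[35 28 10 2 7 0 0]

1.306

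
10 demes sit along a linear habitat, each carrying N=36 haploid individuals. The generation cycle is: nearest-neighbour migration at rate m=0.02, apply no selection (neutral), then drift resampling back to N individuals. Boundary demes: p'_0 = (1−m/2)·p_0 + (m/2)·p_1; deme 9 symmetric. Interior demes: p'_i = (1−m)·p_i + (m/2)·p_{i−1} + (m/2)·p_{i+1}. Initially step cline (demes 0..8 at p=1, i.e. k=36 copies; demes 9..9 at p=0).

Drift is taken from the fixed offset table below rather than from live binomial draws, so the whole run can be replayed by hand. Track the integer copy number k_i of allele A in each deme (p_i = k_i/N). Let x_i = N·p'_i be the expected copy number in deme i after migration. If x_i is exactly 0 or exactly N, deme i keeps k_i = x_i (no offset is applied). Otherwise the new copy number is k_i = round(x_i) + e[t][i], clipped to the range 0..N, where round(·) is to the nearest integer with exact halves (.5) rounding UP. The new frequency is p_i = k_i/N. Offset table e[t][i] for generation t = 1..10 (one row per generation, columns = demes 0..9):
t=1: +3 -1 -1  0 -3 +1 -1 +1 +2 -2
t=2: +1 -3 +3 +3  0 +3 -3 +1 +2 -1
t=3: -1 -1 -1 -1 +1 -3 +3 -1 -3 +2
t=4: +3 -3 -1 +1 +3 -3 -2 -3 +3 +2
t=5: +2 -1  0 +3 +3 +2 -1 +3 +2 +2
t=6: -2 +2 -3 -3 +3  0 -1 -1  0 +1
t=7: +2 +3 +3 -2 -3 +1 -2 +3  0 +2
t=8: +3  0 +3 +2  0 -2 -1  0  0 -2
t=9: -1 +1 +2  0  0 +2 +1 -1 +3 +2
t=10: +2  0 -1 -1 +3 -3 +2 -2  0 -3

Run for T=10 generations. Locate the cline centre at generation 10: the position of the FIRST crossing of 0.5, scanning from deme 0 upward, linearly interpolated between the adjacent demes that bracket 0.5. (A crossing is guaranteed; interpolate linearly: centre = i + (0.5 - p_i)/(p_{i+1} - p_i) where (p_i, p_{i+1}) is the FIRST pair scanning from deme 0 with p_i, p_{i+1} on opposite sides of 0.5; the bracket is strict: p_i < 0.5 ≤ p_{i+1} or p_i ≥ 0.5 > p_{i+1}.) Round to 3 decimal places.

8.600

t=0: k=[36 36 36 36 36 36 36 36 36 0]
t=1: x=[36.0000 36.0000 36.0000 36.0000 36.0000 36.0000 36.0000 36.0000 35.6400 0.3600] k=[36 36 36 36 36 36 36 36 36 0]
t=2: x=[36.0000 36.0000 36.0000 36.0000 36.0000 36.0000 36.0000 36.0000 35.6400 0.3600] k=[36 36 36 36 36 36 36 36 36 0]
t=3: x=[36.0000 36.0000 36.0000 36.0000 36.0000 36.0000 36.0000 36.0000 35.6400 0.3600] k=[36 36 36 36 36 36 36 36 33 2]
t=4: x=[36.0000 36.0000 36.0000 36.0000 36.0000 36.0000 36.0000 35.9700 32.7200 2.3100] k=[36 36 36 36 36 36 36 33 36 4]
t=5: x=[36.0000 36.0000 36.0000 36.0000 36.0000 36.0000 35.9700 33.0600 35.6500 4.3200] k=[36 36 36 36 36 36 35 36 36 6]
t=6: x=[36.0000 36.0000 36.0000 36.0000 36.0000 35.9900 35.0200 35.9900 35.7000 6.3000] k=[36 36 36 36 36 36 34 35 36 7]
t=7: x=[36.0000 36.0000 36.0000 36.0000 36.0000 35.9800 34.0300 35.0000 35.7000 7.2900] k=[36 36 36 36 36 36 32 36 36 9]
t=8: x=[36.0000 36.0000 36.0000 36.0000 36.0000 35.9600 32.0800 35.9600 35.7300 9.2700] k=[36 36 36 36 36 34 31 36 36 7]
t=9: x=[36.0000 36.0000 36.0000 36.0000 35.9800 33.9900 31.0800 35.9500 35.7100 7.2900] k=[36 36 36 36 36 36 32 35 36 9]
t=10: x=[36.0000 36.0000 36.0000 36.0000 36.0000 35.9600 32.0700 34.9800 35.7200 9.2700] k=[36 36 36 36 36 33 34 33 36 6]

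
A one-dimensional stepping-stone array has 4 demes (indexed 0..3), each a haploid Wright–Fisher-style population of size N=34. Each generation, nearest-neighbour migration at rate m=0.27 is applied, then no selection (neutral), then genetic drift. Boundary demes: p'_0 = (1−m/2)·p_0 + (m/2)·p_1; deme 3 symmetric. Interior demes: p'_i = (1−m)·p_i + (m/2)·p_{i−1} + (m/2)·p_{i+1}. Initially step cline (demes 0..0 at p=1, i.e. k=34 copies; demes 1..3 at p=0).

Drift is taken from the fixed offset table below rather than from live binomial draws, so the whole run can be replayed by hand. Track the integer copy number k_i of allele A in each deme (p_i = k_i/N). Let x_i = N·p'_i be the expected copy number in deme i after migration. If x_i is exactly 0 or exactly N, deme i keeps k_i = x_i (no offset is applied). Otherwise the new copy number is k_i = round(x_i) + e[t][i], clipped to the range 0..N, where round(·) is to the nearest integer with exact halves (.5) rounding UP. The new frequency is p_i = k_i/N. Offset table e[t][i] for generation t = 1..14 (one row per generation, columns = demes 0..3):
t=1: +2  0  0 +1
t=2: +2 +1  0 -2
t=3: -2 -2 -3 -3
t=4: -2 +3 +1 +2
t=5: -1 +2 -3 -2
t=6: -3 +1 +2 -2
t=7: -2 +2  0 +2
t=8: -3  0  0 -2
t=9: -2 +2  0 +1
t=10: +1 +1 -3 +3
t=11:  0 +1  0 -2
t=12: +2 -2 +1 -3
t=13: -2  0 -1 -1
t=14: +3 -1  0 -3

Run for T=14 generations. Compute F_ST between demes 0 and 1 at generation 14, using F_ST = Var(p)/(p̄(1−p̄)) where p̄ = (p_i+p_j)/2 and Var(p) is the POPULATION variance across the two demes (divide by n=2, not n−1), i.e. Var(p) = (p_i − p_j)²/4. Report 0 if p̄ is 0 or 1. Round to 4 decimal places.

0.0253

t=0: k=[34 0 0 0]
t=1: x=[29.4100 4.5900 0.0000 0.0000] k=[31 5 0 0]
t=2: x=[27.4900 7.8350 0.6750 0.0000] k=[29 9 1 0]
t=3: x=[26.3000 10.6200 1.9450 0.1350] k=[24 9 0 0]
t=4: x=[21.9750 9.8100 1.2150 0.0000] k=[20 13 2 0]
t=5: x=[19.0550 12.4600 3.2150 0.2700] k=[18 14 0 0]
t=6: x=[17.4600 12.6500 1.8900 0.0000] k=[14 14 4 0]
t=7: x=[14.0000 12.6500 4.8100 0.5400] k=[12 15 5 3]
t=8: x=[12.4050 13.2450 6.0800 3.2700] k=[9 13 6 1]
t=9: x=[9.5400 11.5150 6.2700 1.6750] k=[8 14 6 3]
t=10: x=[8.8100 12.1100 6.6750 3.4050] k=[10 13 4 6]
t=11: x=[10.4050 11.3800 5.4850 5.7300] k=[10 12 5 4]
t=12: x=[10.2700 10.7850 5.8100 4.1350] k=[12 9 7 1]
t=13: x=[11.5950 9.1350 6.4600 1.8100] k=[10 9 5 1]
t=14: x=[9.8650 8.5950 5.0000 1.5400] k=[13 8 5 0]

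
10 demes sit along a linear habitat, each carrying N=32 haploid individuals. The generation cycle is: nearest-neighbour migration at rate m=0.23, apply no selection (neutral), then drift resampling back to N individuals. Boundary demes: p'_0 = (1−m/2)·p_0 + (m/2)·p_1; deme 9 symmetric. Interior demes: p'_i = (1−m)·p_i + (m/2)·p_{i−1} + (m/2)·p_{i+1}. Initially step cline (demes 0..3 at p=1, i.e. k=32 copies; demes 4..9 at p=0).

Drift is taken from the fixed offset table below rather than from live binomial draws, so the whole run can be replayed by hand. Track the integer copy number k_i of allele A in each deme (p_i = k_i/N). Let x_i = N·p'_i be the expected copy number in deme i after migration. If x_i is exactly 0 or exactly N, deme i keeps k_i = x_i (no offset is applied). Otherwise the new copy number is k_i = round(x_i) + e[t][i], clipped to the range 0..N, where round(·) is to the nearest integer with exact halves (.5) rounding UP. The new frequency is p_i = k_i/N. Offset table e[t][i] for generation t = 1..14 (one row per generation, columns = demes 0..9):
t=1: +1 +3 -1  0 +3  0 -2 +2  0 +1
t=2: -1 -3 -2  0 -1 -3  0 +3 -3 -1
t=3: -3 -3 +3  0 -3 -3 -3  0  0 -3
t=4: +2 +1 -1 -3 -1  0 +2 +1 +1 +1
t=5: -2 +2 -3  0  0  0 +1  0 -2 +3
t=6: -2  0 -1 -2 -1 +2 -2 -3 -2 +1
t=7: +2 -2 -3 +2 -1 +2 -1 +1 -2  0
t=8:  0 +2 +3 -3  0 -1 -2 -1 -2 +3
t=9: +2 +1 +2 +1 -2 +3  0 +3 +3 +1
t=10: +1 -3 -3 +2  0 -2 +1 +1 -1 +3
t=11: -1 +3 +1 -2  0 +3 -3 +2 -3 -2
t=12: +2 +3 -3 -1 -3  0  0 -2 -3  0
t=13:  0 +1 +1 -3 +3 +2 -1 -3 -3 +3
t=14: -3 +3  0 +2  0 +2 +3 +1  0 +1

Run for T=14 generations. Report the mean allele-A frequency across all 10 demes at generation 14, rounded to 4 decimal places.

0.3844

t=0: k=[32 32 32 32 0 0 0 0 0 0]
t=1: x=[32.0000 32.0000 32.0000 28.3200 3.6800 0.0000 0.0000 0.0000 0.0000 0.0000] k=[32 32 32 28 7 0 0 0 0 0]
t=2: x=[32.0000 32.0000 31.5400 26.0450 8.6100 0.8050 0.0000 0.0000 0.0000 0.0000] k=[32 32 30 26 8 0 0 0 0 0]
t=3: x=[32.0000 31.7700 29.7700 24.3900 9.1500 0.9200 0.0000 0.0000 0.0000 0.0000] k=[32 29 32 24 6 0 0 0 0 0]
t=4: x=[31.6550 29.6900 30.7350 22.8500 7.3800 0.6900 0.0000 0.0000 0.0000 0.0000] k=[32 31 30 20 6 1 0 0 0 0]
t=5: x=[31.8850 31.0000 28.9650 19.5400 7.0350 1.4600 0.1150 0.0000 0.0000 0.0000] k=[30 32 26 20 7 1 1 0 0 0]
t=6: x=[30.2300 31.0800 26.0000 19.1950 7.8050 1.6900 0.8850 0.1150 0.0000 0.0000] k=[28 31 25 17 7 4 0 0 0 0]
t=7: x=[28.3450 29.9650 24.7700 16.7700 7.8050 3.8850 0.4600 0.0000 0.0000 0.0000] k=[30 28 22 19 7 6 0 0 0 0]
t=8: x=[29.7700 27.5400 22.3450 17.9650 8.2650 5.4250 0.6900 0.0000 0.0000 0.0000] k=[30 30 25 15 8 4 0 0 0 0]
t=9: x=[30.0000 29.4250 24.4250 15.3450 8.3450 4.0000 0.4600 0.0000 0.0000 0.0000] k=[32 30 26 16 6 7 0 0 0 0]
t=10: x=[31.7700 29.7700 25.3100 16.0000 7.2650 6.0800 0.8050 0.0000 0.0000 0.0000] k=[32 27 22 18 7 4 2 0 0 0]
t=11: x=[31.4250 27.0000 22.1150 17.1950 7.9200 4.1150 2.0000 0.2300 0.0000 0.0000] k=[30 30 23 15 8 7 0 2 0 0]
t=12: x=[30.0000 29.1950 22.8850 15.1150 8.6900 6.3100 1.0350 1.5400 0.2300 0.0000] k=[32 32 20 14 6 6 1 0 0 0]
t=13: x=[32.0000 30.6200 20.6900 13.7700 6.9200 5.4250 1.4600 0.1150 0.0000 0.0000] k=[32 32 22 11 10 7 0 0 0 0]
t=14: x=[32.0000 30.8500 21.8850 12.1500 9.7700 6.5400 0.8050 0.0000 0.0000 0.0000] k=[32 32 22 14 10 9 4 0 0 0]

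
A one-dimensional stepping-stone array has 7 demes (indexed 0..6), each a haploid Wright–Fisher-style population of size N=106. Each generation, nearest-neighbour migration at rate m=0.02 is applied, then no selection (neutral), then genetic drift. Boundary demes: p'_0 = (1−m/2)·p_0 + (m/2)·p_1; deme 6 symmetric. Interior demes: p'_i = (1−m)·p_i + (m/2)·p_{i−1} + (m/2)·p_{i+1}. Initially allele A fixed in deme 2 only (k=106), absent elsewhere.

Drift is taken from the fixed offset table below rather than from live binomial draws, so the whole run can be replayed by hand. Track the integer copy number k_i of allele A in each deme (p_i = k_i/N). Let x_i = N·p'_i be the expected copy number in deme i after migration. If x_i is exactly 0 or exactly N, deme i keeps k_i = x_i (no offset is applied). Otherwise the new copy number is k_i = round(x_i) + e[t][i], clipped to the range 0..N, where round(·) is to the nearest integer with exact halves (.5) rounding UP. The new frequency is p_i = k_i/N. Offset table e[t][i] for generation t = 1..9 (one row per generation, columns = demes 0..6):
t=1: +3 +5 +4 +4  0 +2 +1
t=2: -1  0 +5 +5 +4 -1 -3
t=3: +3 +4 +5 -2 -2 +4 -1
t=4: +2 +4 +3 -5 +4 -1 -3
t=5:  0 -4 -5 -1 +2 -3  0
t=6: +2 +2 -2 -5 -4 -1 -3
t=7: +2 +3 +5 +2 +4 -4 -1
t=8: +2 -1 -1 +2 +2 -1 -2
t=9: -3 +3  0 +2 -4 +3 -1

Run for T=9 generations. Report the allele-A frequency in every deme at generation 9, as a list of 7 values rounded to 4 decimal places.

t=0: k=[0 0 106 0 0 0 0]
t=1: x=[0.0000 1.0600 103.8800 1.0600 0.0000 0.0000 0.0000] k=[0 6 106 5 0 0 0]
t=2: x=[0.0600 6.9400 103.9900 5.9600 0.0500 0.0000 0.0000] k=[0 7 106 11 4 0 0]
t=3: x=[0.0700 7.9200 104.0600 11.8800 4.0300 0.0400 0.0000] k=[3 12 106 10 2 4 0]
t=4: x=[3.0900 12.8500 104.1000 10.8800 2.1000 3.9400 0.0400] k=[5 17 106 6 6 3 0]
t=5: x=[5.1200 17.7700 104.1100 7.0000 5.9700 3.0000 0.0300] k=[5 14 99 6 8 0 0]
t=6: x=[5.0900 14.7600 97.2200 6.9500 7.9000 0.0800 0.0000] k=[7 17 95 2 4 0 0]
t=7: x=[7.1000 17.6800 93.2900 2.9500 3.9400 0.0400 0.0000] k=[9 21 98 5 8 0 0]
t=8: x=[9.1200 21.6500 96.3000 5.9600 7.8900 0.0800 0.0000] k=[11 21 95 8 10 0 0]
t=9: x=[11.1000 21.6400 93.3900 8.8900 9.8800 0.1000 0.0000] k=[8 25 93 11 6 3 0]

[0.0755, 0.2358, 0.8774, 0.1038, 0.0566, 0.0283, 0.0000]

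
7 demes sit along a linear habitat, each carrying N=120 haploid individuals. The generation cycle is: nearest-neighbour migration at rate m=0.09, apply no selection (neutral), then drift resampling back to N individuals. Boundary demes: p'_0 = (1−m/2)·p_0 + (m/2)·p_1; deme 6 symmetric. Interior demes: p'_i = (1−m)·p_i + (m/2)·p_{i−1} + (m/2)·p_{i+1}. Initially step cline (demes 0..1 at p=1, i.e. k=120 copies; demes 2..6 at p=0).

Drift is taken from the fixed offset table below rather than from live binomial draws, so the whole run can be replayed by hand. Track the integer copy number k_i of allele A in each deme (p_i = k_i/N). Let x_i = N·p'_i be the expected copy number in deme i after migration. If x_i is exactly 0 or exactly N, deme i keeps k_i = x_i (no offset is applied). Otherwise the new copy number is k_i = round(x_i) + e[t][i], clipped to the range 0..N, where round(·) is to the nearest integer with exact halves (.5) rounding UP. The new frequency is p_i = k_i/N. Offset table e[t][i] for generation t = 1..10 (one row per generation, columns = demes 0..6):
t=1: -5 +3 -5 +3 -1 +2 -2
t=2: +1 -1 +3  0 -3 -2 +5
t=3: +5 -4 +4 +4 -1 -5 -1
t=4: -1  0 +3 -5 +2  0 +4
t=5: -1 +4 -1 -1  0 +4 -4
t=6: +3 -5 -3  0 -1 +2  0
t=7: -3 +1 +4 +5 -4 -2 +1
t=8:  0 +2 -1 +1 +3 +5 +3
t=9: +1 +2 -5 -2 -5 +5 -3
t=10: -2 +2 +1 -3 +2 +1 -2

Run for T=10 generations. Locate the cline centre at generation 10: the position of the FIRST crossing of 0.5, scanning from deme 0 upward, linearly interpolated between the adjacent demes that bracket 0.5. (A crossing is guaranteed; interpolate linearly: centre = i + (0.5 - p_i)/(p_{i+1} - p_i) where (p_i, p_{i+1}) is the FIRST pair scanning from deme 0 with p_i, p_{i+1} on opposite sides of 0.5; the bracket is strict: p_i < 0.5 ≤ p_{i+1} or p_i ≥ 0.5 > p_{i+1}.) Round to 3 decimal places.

t=0: k=[120 120 0 0 0 0 0]
t=1: x=[120.0000 114.6000 5.4000 0.0000 0.0000 0.0000 0.0000] k=[120 118 0 0 0 0 0]
t=2: x=[119.9100 112.7800 5.3100 0.0000 0.0000 0.0000 0.0000] k=[120 112 8 0 0 0 0]
t=3: x=[119.6400 107.6800 12.3200 0.3600 0.0000 0.0000 0.0000] k=[120 104 16 4 0 0 0]
t=4: x=[119.2800 100.7600 19.4200 4.3600 0.1800 0.0000 0.0000] k=[118 101 22 0 2 0 0]
t=5: x=[117.2350 98.2100 24.5650 1.0800 1.8200 0.0900 0.0000] k=[116 102 24 0 2 4 0]
t=6: x=[115.3700 99.1200 26.4300 1.1700 2.0000 3.7300 0.1800] k=[118 94 23 1 1 6 0]
t=7: x=[116.9200 91.8850 25.2050 1.9900 1.2250 5.5050 0.2700] k=[114 93 29 7 0 4 1]
t=8: x=[113.0550 91.0650 30.8900 7.6750 0.4950 3.6850 1.1350] k=[113 93 30 9 3 9 4]
t=9: x=[112.1000 91.0650 31.8900 9.6750 3.5400 8.5050 4.2250] k=[113 93 27 8 0 14 1]
t=10: x=[112.1000 90.9300 29.1150 8.4950 0.9900 12.7850 1.5850] k=[110 93 30 5 3 14 0]

1.524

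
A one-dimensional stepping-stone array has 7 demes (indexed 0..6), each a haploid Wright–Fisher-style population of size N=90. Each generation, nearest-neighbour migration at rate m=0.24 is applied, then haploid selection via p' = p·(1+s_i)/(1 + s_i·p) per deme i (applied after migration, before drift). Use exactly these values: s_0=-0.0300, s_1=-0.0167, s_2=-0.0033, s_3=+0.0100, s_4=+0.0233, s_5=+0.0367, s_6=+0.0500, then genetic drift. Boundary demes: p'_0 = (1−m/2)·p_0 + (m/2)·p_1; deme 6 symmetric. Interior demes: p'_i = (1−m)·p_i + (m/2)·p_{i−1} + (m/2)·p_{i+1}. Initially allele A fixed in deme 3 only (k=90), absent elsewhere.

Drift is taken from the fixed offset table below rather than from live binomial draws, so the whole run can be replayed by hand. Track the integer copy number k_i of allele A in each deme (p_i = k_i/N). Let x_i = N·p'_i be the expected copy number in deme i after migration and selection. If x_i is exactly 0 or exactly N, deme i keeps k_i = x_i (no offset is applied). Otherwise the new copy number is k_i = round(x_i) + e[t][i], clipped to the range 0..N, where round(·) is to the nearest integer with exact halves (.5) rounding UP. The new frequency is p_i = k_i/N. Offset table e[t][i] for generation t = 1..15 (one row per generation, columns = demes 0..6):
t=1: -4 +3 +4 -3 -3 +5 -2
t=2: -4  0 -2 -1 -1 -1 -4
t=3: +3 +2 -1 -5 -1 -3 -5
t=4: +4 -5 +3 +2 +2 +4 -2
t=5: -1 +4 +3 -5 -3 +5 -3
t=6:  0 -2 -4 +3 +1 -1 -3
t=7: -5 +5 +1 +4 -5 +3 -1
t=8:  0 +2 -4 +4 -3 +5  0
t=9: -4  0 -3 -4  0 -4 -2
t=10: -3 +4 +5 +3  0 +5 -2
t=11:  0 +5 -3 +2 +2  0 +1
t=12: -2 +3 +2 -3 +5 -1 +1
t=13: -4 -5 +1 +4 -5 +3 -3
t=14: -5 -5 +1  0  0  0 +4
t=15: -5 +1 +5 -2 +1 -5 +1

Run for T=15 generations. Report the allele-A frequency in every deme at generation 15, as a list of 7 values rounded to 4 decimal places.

[0.0000, 0.1000, 0.2889, 0.2556, 0.2444, 0.1333, 0.1444]

t=0: k=[0 0 0 90 0 0 0]
t=1: x=[0.0000 0.0000 10.7686 68.5629 11.0208 0.0000 0.0000] k=[0 0 15 66 8 0 0]
t=2: x=[0.0000 1.7705 19.2699 53.1368 14.2745 0.9948 0.0000] k=[0 2 17 52 13 0 0]
t=3: x=[0.2328 3.5029 19.3497 43.3435 16.4270 1.6162 0.0000] k=[3 6 18 38 15 0 0]
t=4: x=[3.2629 6.9709 18.9106 33.0478 16.2647 1.8647 0.0000] k=[7 2 22 35 18 6 0]
t=5: x=[6.2213 4.9211 21.1065 31.6037 18.9422 6.9476 0.7557] k=[5 9 24 27 16 12 0]
t=6: x=[5.3253 10.1671 22.5042 25.5015 17.1576 11.3939 1.5108] k=[5 8 19 29 18 10 0]
t=7: x=[5.2085 8.8250 18.8307 26.6663 18.6989 10.0781 1.2592] k=[0 14 20 31 14 13 0]
t=8: x=[1.6305 12.8533 20.5475 27.8309 16.2241 11.9280 1.6366] k=[2 15 17 32 13 17 2]
t=9: x=[3.4573 13.4858 18.5113 28.1120 16.0617 15.1692 3.9816] k=[0 13 16 24 16 11 2]
t=10: x=[1.5140 11.6284 16.5553 22.2462 16.6706 10.8595 3.2285] k=[0 16 22 25 17 16 1]
t=11: x=[1.8636 14.5929 21.5857 23.8540 18.1717 14.7594 2.9354] k=[2 20 19 26 20 15 4]
t=12: x=[4.0408 17.4816 19.9087 24.6175 20.4821 14.7184 5.5695] k=[2 20 22 22 25 14 7]
t=13: x=[4.0408 17.8379 21.7055 22.5276 23.7202 14.9233 8.1963] k=[0 13 23 27 19 18 5]
t=14: x=[1.5140 12.4581 22.2246 25.7425 20.1985 17.0526 6.8630] k=[0 7 23 26 20 17 11]
t=15: x=[0.8150 7.9570 21.3861 25.0997 20.7251 17.1344 12.2264] k=[0 9 26 23 22 12 13]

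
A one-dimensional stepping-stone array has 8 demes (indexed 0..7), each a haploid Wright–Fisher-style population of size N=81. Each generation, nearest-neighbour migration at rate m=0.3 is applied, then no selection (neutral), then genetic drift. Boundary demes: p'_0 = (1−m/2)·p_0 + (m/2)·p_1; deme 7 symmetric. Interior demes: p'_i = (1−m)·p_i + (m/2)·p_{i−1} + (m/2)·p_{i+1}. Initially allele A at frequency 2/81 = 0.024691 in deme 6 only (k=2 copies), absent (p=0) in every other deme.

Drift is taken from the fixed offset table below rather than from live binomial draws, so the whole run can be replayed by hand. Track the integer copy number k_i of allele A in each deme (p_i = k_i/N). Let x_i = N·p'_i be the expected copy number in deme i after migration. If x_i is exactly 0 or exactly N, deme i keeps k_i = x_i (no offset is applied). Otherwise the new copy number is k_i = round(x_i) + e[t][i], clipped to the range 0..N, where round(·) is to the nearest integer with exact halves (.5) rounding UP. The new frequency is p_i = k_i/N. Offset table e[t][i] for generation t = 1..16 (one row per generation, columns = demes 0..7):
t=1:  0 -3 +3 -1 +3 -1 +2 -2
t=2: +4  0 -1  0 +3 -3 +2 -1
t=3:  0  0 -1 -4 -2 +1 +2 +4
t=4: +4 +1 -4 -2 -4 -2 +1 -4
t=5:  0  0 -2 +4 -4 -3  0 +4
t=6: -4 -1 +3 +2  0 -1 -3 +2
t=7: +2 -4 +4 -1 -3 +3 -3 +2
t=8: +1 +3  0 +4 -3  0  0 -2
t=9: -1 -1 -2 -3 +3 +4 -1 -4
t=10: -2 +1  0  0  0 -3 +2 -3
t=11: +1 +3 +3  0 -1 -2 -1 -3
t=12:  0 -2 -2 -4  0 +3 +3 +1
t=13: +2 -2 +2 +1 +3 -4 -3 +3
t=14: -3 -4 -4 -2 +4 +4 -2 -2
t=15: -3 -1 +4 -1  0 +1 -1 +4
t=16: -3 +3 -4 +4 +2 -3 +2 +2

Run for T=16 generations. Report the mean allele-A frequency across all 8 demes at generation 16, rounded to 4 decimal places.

t=0: k=[0 0 0 0 0 0 2 0]
t=1: x=[0.0000 0.0000 0.0000 0.0000 0.0000 0.3000 1.4000 0.3000] k=[0 0 0 0 0 0 3 0]
t=2: x=[0.0000 0.0000 0.0000 0.0000 0.0000 0.4500 2.1000 0.4500] k=[0 0 0 0 0 0 4 0]
t=3: x=[0.0000 0.0000 0.0000 0.0000 0.0000 0.6000 2.8000 0.6000] k=[0 0 0 0 0 2 5 5]
t=4: x=[0.0000 0.0000 0.0000 0.0000 0.3000 2.1500 4.5500 5.0000] k=[0 0 0 0 0 0 6 1]
t=5: x=[0.0000 0.0000 0.0000 0.0000 0.0000 0.9000 4.3500 1.7500] k=[0 0 0 0 0 0 4 6]
t=6: x=[0.0000 0.0000 0.0000 0.0000 0.0000 0.6000 3.7000 5.7000] k=[0 0 0 0 0 0 1 8]
t=7: x=[0.0000 0.0000 0.0000 0.0000 0.0000 0.1500 1.9000 6.9500] k=[0 0 0 0 0 3 0 9]
t=8: x=[0.0000 0.0000 0.0000 0.0000 0.4500 2.1000 1.8000 7.6500] k=[0 0 0 0 0 2 2 6]
t=9: x=[0.0000 0.0000 0.0000 0.0000 0.3000 1.7000 2.6000 5.4000] k=[0 0 0 0 3 6 2 1]
t=10: x=[0.0000 0.0000 0.0000 0.4500 3.0000 4.9500 2.4500 1.1500] k=[0 0 0 0 3 2 4 0]
t=11: x=[0.0000 0.0000 0.0000 0.4500 2.4000 2.4500 3.1000 0.6000] k=[0 0 0 0 1 0 2 0]
t=12: x=[0.0000 0.0000 0.0000 0.1500 0.7000 0.4500 1.4000 0.3000] k=[0 0 0 0 1 3 4 1]
t=13: x=[0.0000 0.0000 0.0000 0.1500 1.1500 2.8500 3.4000 1.4500] k=[0 0 0 1 4 0 0 4]
t=14: x=[0.0000 0.0000 0.1500 1.3000 2.9500 0.6000 0.6000 3.4000] k=[0 0 0 0 7 5 0 1]
t=15: x=[0.0000 0.0000 0.0000 1.0500 5.6500 4.5500 0.9000 0.8500] k=[0 0 0 0 6 6 0 5]
t=16: x=[0.0000 0.0000 0.0000 0.9000 5.1000 5.1000 1.6500 4.2500] k=[0 0 0 5 7 2 4 6]

0.0370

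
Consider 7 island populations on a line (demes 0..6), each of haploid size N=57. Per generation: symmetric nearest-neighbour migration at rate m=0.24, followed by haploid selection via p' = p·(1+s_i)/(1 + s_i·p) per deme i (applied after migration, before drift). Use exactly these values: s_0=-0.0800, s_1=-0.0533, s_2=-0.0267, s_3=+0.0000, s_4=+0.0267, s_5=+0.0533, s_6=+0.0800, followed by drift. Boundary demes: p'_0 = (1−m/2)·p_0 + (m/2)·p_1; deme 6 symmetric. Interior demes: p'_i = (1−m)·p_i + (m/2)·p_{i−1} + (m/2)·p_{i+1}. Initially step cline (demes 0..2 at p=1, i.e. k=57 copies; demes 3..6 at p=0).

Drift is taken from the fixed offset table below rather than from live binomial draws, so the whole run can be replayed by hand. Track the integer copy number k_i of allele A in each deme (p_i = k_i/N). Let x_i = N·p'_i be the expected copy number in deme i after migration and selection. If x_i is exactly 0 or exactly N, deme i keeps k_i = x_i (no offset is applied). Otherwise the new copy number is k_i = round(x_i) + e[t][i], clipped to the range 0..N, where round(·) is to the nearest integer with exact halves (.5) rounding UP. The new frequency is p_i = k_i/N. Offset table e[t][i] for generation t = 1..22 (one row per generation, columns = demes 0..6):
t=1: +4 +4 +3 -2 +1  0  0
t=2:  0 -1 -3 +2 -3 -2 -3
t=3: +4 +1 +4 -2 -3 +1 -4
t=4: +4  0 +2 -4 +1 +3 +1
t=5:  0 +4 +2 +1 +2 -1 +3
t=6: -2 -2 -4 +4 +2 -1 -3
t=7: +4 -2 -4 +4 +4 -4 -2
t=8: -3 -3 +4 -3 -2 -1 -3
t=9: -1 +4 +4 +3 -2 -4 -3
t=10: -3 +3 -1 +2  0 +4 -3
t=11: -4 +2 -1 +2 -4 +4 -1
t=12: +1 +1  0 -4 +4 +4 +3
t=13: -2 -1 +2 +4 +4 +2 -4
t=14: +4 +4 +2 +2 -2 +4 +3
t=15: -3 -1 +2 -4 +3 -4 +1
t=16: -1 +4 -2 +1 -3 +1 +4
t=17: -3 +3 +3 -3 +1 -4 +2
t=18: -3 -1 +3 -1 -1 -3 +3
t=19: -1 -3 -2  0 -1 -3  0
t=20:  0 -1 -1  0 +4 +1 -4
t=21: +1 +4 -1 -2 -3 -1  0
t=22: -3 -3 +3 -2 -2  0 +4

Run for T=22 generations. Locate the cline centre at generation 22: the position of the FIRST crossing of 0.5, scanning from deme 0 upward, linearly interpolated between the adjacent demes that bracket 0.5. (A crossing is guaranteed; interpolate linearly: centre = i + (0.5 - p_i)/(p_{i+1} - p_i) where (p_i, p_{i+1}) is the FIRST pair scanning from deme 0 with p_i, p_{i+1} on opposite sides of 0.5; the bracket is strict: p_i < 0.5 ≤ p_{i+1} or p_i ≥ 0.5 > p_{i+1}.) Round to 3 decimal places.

t=0: k=[57 57 57 0 0 0 0]
t=1: x=[57.0000 57.0000 49.9954 6.8400 0.0000 0.0000 0.0000] k=[57 57 53 5 0 0 0]
t=2: x=[57.0000 56.4932 47.5078 10.1600 0.6158 0.0000 0.0000] k=[57 55 45 12 0 0 0]
t=3: x=[56.7392 53.8825 41.9421 14.5200 1.4775 0.0000 0.0000] k=[57 55 46 13 0 0 0]
t=4: x=[56.7392 54.0085 42.8339 15.4000 1.6005 0.0000 0.0000] k=[57 54 45 11 3 0 0]
t=5: x=[56.6089 53.0849 41.6990 14.1200 3.6899 0.3791 0.0000] k=[57 57 44 15 6 0 0]
t=6: x=[57.0000 55.3547 41.7800 17.4000 6.5104 0.7579 0.0000] k=[57 53 38 21 9 0 0]
t=7: x=[56.4786 51.4099 37.4136 21.6000 9.5680 1.1364 0.0000] k=[57 49 33 26 14 0 0]
t=8: x=[55.9580 47.6186 33.7082 25.4000 14.0369 1.7668 0.0000] k=[53 45 38 22 12 1 0]
t=9: x=[51.6492 44.5967 36.5666 22.7200 12.1297 2.3125 0.1296] k=[51 49 41 26 10 0 0]
t=10: x=[50.2813 47.8677 39.8371 25.8800 10.9512 1.2625 0.0000] k=[47 51 39 28 11 5 0]
t=11: x=[46.8003 48.6990 38.7862 27.2800 12.5764 5.3672 0.6475] k=[43 51 38 29 9 9 0]
t=12: x=[43.1026 48.0754 38.1401 27.6800 11.6422 8.2808 1.1646] k=[44 49 38 24 16 12 4]
t=13: x=[43.7720 46.6232 37.2925 24.7200 16.7904 12.0047 5.3198] k=[42 46 39 29 21 14 1]
t=14: x=[41.5594 44.1428 38.3016 29.2400 21.4715 13.8163 2.7549] k=[46 48 40 31 19 18 6]
t=15: x=[45.4932 46.3332 39.5541 30.6400 20.6658 17.2992 7.9522] k=[42 45 42 27 24 13 9]
t=16: x=[41.4346 43.7306 40.2416 28.4400 23.4026 14.3914 10.1040] k=[40 48 38 29 20 15 14]
t=17: x=[39.9817 45.3402 37.7767 29.0000 20.8270 16.0724 14.9533] k=[37 48 41 26 22 12 17]
t=18: x=[37.2582 45.3402 39.7158 27.3200 21.6325 14.3504 17.3135] k=[34 44 43 26 21 11 20]
t=19: x=[34.0670 42.0847 40.7676 27.4400 20.7464 13.8163 19.9050] k=[33 39 39 27 20 11 20]
t=20: x=[32.5635 37.5850 37.2118 27.6000 20.1015 13.6929 19.9050] k=[33 37 36 28 24 15 16]
t=21: x=[32.3203 35.6741 34.7943 28.4800 23.7643 16.8088 16.7765] k=[33 40 34 26 21 16 17]
t=22: x=[32.6852 37.7480 33.3866 26.3600 21.3507 17.3401 17.8085] k=[30 35 36 24 19 17 22]

2.625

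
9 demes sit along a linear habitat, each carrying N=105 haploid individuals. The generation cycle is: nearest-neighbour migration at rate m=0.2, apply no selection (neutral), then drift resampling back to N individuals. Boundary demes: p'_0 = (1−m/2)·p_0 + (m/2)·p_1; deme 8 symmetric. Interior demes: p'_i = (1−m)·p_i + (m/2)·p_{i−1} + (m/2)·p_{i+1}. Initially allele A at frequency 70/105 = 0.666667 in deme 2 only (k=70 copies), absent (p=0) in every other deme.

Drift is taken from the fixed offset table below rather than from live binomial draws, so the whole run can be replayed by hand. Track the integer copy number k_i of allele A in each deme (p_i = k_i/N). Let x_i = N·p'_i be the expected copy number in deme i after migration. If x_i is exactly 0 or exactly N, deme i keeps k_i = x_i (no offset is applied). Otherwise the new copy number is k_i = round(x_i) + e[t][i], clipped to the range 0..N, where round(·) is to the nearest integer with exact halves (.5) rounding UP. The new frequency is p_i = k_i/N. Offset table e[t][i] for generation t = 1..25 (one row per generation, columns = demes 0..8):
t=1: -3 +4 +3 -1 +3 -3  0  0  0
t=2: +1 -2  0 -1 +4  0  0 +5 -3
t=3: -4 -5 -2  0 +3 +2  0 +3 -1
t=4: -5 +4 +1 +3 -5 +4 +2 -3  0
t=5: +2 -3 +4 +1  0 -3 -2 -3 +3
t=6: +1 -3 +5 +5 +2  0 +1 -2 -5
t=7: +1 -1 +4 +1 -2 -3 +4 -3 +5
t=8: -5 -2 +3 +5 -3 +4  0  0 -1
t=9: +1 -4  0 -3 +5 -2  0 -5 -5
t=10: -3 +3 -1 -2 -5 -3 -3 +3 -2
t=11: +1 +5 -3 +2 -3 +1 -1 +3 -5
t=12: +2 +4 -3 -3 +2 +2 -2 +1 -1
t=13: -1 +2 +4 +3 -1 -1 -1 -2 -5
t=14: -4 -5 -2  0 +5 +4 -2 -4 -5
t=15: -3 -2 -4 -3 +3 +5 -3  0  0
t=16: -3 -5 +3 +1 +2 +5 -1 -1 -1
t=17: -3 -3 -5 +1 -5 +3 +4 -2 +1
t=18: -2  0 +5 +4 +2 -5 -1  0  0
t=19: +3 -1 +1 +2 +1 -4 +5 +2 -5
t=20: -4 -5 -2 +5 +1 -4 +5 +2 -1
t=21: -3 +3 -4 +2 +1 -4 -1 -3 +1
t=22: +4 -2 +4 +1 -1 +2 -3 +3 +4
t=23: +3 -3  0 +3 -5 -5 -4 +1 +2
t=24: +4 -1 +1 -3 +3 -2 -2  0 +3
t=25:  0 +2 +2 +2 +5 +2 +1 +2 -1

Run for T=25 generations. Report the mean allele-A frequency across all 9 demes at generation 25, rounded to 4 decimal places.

t=0: k=[0 0 70 0 0 0 0 0 0]
t=1: x=[0.0000 7.0000 56.0000 7.0000 0.0000 0.0000 0.0000 0.0000 0.0000] k=[0 11 59 6 0 0 0 0 0]
t=2: x=[1.1000 14.7000 48.9000 10.7000 0.6000 0.0000 0.0000 0.0000 0.0000] k=[2 13 49 10 5 0 0 0 0]
t=3: x=[3.1000 15.5000 41.5000 13.4000 5.0000 0.5000 0.0000 0.0000 0.0000] k=[0 11 40 13 8 3 0 0 0]
t=4: x=[1.1000 12.8000 34.4000 15.2000 8.0000 3.2000 0.3000 0.0000 0.0000] k=[0 17 35 18 3 7 2 0 0]
t=5: x=[1.7000 17.1000 31.5000 18.2000 4.9000 6.1000 2.3000 0.2000 0.0000] k=[4 14 36 19 5 3 0 0 0]
t=6: x=[5.0000 15.2000 32.1000 19.3000 6.2000 2.9000 0.3000 0.0000 0.0000] k=[6 12 37 24 8 3 1 0 0]
t=7: x=[6.6000 13.9000 33.2000 23.7000 9.1000 3.3000 1.1000 0.1000 0.0000] k=[8 13 37 25 7 0 5 0 0]
t=8: x=[8.5000 14.9000 33.4000 24.4000 8.1000 1.2000 4.0000 0.5000 0.0000] k=[4 13 36 29 5 5 4 1 0]
t=9: x=[4.9000 14.4000 33.0000 27.3000 7.4000 4.9000 3.8000 1.2000 0.1000] k=[6 10 33 24 12 3 4 0 0]
t=10: x=[6.4000 11.9000 29.8000 23.7000 12.3000 4.0000 3.5000 0.4000 0.0000] k=[3 15 29 22 7 1 1 3 0]
t=11: x=[4.2000 15.2000 26.9000 21.2000 7.9000 1.6000 1.2000 2.5000 0.3000] k=[5 20 24 23 5 3 0 6 0]
t=12: x=[6.5000 18.9000 23.5000 21.3000 6.6000 2.9000 0.9000 4.8000 0.6000] k=[9 23 21 18 9 5 0 6 0]
t=13: x=[10.4000 21.4000 20.9000 17.4000 9.5000 4.9000 1.1000 4.8000 0.6000] k=[9 23 25 20 9 4 0 3 0]
t=14: x=[10.4000 21.8000 24.3000 19.4000 9.6000 4.1000 0.7000 2.4000 0.3000] k=[6 17 22 19 15 8 0 0 0]
t=15: x=[7.1000 16.4000 21.2000 18.9000 14.7000 7.9000 0.8000 0.0000 0.0000] k=[4 14 17 16 18 13 0 0 0]
t=16: x=[5.0000 13.3000 16.6000 16.3000 17.3000 12.2000 1.3000 0.0000 0.0000] k=[2 8 20 17 19 17 0 0 0]
t=17: x=[2.6000 8.6000 18.5000 17.5000 18.6000 15.5000 1.7000 0.0000 0.0000] k=[0 6 14 19 14 19 6 0 0]
t=18: x=[0.6000 6.2000 13.7000 18.0000 15.0000 17.2000 6.7000 0.6000 0.0000] k=[0 6 19 22 17 12 6 1 0]
t=19: x=[0.6000 6.7000 18.0000 21.2000 17.0000 11.9000 6.1000 1.4000 0.1000] k=[4 6 19 23 18 8 11 3 0]
t=20: x=[4.2000 7.1000 18.1000 22.1000 17.5000 9.3000 9.9000 3.5000 0.3000] k=[0 2 16 27 19 5 15 6 0]
t=21: x=[0.2000 3.2000 15.7000 25.1000 18.4000 7.4000 13.1000 6.3000 0.6000] k=[0 6 12 27 19 3 12 3 2]
t=22: x=[0.6000 6.0000 12.9000 24.7000 18.2000 5.5000 10.2000 3.8000 2.1000] k=[5 4 17 26 17 8 7 7 6]
t=23: x=[4.9000 5.4000 16.6000 24.2000 17.0000 8.8000 7.1000 6.9000 6.1000] k=[8 2 17 27 12 4 3 8 8]
t=24: x=[7.4000 4.1000 16.5000 24.5000 12.7000 4.7000 3.6000 7.5000 8.0000] k=[11 3 18 22 16 3 2 8 11]
t=25: x=[10.2000 5.3000 16.9000 21.0000 15.3000 4.2000 2.7000 7.7000 10.7000] k=[10 7 19 23 20 6 4 10 10]

0.1153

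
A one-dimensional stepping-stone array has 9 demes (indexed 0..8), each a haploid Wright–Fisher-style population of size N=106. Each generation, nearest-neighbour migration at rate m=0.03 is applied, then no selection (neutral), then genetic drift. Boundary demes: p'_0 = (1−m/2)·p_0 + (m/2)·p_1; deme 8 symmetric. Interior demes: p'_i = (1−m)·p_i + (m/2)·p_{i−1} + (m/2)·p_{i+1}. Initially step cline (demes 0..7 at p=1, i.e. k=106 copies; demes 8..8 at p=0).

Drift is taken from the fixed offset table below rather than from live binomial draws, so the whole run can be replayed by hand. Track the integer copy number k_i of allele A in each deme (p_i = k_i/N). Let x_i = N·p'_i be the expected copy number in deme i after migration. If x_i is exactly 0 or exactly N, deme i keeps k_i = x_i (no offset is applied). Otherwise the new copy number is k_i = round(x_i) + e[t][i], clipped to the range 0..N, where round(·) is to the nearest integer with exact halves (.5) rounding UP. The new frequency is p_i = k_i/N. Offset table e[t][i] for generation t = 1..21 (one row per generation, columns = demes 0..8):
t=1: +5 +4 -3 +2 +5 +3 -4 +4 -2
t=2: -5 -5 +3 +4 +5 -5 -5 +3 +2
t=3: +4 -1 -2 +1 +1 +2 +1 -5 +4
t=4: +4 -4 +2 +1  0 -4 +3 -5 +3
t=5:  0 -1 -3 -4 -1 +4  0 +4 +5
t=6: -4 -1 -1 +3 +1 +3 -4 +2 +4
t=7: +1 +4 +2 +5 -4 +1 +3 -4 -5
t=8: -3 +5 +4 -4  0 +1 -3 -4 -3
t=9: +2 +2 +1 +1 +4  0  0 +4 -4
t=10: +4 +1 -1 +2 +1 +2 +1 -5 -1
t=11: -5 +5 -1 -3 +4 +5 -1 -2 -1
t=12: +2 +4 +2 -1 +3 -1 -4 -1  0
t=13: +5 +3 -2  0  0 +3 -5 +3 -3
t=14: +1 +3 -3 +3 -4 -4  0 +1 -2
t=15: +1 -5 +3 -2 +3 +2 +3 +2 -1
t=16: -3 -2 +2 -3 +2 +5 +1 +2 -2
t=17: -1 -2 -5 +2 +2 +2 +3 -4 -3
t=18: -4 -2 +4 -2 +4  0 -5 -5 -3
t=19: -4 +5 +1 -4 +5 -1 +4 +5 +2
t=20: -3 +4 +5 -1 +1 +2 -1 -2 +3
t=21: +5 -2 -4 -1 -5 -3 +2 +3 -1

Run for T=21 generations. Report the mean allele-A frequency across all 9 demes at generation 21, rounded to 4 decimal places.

0.8648

t=0: k=[106 106 106 106 106 106 106 106 0]
t=1: x=[106.0000 106.0000 106.0000 106.0000 106.0000 106.0000 106.0000 104.4100 1.5900] k=[106 106 106 106 106 106 106 106 0]
t=2: x=[106.0000 106.0000 106.0000 106.0000 106.0000 106.0000 106.0000 104.4100 1.5900] k=[106 106 106 106 106 106 106 106 4]
t=3: x=[106.0000 106.0000 106.0000 106.0000 106.0000 106.0000 106.0000 104.4700 5.5300] k=[106 106 106 106 106 106 106 99 10]
t=4: x=[106.0000 106.0000 106.0000 106.0000 106.0000 106.0000 105.8950 97.7700 11.3350] k=[106 106 106 106 106 106 106 93 14]
t=5: x=[106.0000 106.0000 106.0000 106.0000 106.0000 106.0000 105.8050 92.0100 15.1850] k=[106 106 106 106 106 106 106 96 20]
t=6: x=[106.0000 106.0000 106.0000 106.0000 106.0000 106.0000 105.8500 95.0100 21.1400] k=[106 106 106 106 106 106 102 97 25]
t=7: x=[106.0000 106.0000 106.0000 106.0000 106.0000 105.9400 101.9850 95.9950 26.0800] k=[106 106 106 106 106 106 105 92 21]
t=8: x=[106.0000 106.0000 106.0000 106.0000 106.0000 105.9850 104.8200 91.1300 22.0650] k=[106 106 106 106 106 106 102 87 19]
t=9: x=[106.0000 106.0000 106.0000 106.0000 106.0000 105.9400 101.8350 86.2050 20.0200] k=[106 106 106 106 106 106 102 90 16]
t=10: x=[106.0000 106.0000 106.0000 106.0000 106.0000 105.9400 101.8800 89.0700 17.1100] k=[106 106 106 106 106 106 103 84 16]
t=11: x=[106.0000 106.0000 106.0000 106.0000 106.0000 105.9550 102.7600 83.2650 17.0200] k=[106 106 106 106 106 106 102 81 16]
t=12: x=[106.0000 106.0000 106.0000 106.0000 106.0000 105.9400 101.7450 80.3400 16.9750] k=[106 106 106 106 106 105 98 79 17]
t=13: x=[106.0000 106.0000 106.0000 106.0000 105.9850 104.9100 97.8200 78.3550 17.9300] k=[106 106 106 106 106 106 93 81 15]
t=14: x=[106.0000 106.0000 106.0000 106.0000 106.0000 105.8050 93.0150 80.1900 15.9900] k=[106 106 106 106 106 102 93 81 14]
t=15: x=[106.0000 106.0000 106.0000 106.0000 105.9400 101.9250 92.9550 80.1750 15.0050] k=[106 106 106 106 106 104 96 82 14]
t=16: x=[106.0000 106.0000 106.0000 106.0000 105.9700 103.9100 95.9100 81.1900 15.0200] k=[106 106 106 106 106 106 97 83 13]
t=17: x=[106.0000 106.0000 106.0000 106.0000 106.0000 105.8650 96.9250 82.1600 14.0500] k=[106 106 106 106 106 106 100 78 11]
t=18: x=[106.0000 106.0000 106.0000 106.0000 106.0000 105.9100 99.7600 77.3250 12.0050] k=[106 106 106 106 106 106 95 72 9]
t=19: x=[106.0000 106.0000 106.0000 106.0000 106.0000 105.8350 94.8200 71.4000 9.9450] k=[106 106 106 106 106 105 99 76 12]
t=20: x=[106.0000 106.0000 106.0000 106.0000 105.9850 104.9250 98.7450 75.3850 12.9600] k=[106 106 106 106 106 106 98 73 16]
t=21: x=[106.0000 106.0000 106.0000 106.0000 106.0000 105.8800 97.7450 72.5200 16.8550] k=[106 106 106 106 106 103 100 76 16]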